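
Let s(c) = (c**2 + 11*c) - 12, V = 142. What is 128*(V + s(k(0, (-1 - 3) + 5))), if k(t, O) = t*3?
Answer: 16640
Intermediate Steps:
k(t, O) = 3*t
s(c) = -12 + c**2 + 11*c
128*(V + s(k(0, (-1 - 3) + 5))) = 128*(142 + (-12 + (3*0)**2 + 11*(3*0))) = 128*(142 + (-12 + 0**2 + 11*0)) = 128*(142 + (-12 + 0 + 0)) = 128*(142 - 12) = 128*130 = 16640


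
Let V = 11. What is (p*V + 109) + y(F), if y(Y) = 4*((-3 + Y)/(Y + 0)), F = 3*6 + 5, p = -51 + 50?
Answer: 2334/23 ≈ 101.48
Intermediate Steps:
p = -1
F = 23 (F = 18 + 5 = 23)
y(Y) = 4*(-3 + Y)/Y (y(Y) = 4*((-3 + Y)/Y) = 4*(-3 + Y)/Y)
(p*V + 109) + y(F) = (-1*11 + 109) + (4 - 12/23) = (-11 + 109) + (4 - 12*1/23) = 98 + (4 - 12/23) = 98 + 80/23 = 2334/23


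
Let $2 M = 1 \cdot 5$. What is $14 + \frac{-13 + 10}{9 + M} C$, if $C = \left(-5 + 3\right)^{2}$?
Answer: $\frac{298}{23} \approx 12.957$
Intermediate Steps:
$C = 4$ ($C = \left(-2\right)^{2} = 4$)
$M = \frac{5}{2}$ ($M = \frac{1 \cdot 5}{2} = \frac{1}{2} \cdot 5 = \frac{5}{2} \approx 2.5$)
$14 + \frac{-13 + 10}{9 + M} C = 14 + \frac{-13 + 10}{9 + \frac{5}{2}} \cdot 4 = 14 + - \frac{3}{\frac{23}{2}} \cdot 4 = 14 + \left(-3\right) \frac{2}{23} \cdot 4 = 14 - \frac{24}{23} = \frac{298}{23}$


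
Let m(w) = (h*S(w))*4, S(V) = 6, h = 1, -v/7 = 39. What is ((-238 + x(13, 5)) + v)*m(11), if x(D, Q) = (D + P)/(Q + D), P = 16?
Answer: -36676/3 ≈ -12225.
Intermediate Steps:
v = -273 (v = -7*39 = -273)
x(D, Q) = (16 + D)/(D + Q) (x(D, Q) = (D + 16)/(Q + D) = (16 + D)/(D + Q))
m(w) = 24 (m(w) = (1*6)*4 = 6*4 = 24)
((-238 + x(13, 5)) + v)*m(11) = ((-238 + (16 + 13)/(13 + 5)) - 273)*24 = ((-238 + 29/18) - 273)*24 = (-4255/18 - 273)*24 = -9169/18*24 = -36676/3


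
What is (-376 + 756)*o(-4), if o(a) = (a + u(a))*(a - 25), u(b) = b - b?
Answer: 44080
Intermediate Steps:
u(b) = 0
o(a) = a*(-25 + a) (o(a) = (a + 0)*(a - 25) = a*(-25 + a))
(-376 + 756)*o(-4) = (-376 + 756)*(-4*(-25 - 4)) = 380*(-4*(-29)) = 380*116 = 44080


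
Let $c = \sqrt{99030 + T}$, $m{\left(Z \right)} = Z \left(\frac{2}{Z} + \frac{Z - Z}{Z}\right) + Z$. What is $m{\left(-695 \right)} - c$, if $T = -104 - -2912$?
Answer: $-693 - \sqrt{101838} \approx -1012.1$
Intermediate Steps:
$m{\left(Z \right)} = 2 + Z$ ($m{\left(Z \right)} = Z \left(\frac{2}{Z} + \frac{0}{Z}\right) + Z = Z \left(\frac{2}{Z} + 0\right) + Z = Z \frac{2}{Z} + Z = 2 + Z$)
$T = 2808$ ($T = -104 + 2912 = 2808$)
$c = \sqrt{101838}$ ($c = \sqrt{99030 + 2808} = \sqrt{101838} \approx 319.12$)
$m{\left(-695 \right)} - c = \left(2 - 695\right) - \sqrt{101838} = -693 - \sqrt{101838}$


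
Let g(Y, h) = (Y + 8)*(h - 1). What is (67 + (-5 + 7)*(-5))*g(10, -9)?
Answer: -10260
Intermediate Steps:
g(Y, h) = (-1 + h)*(8 + Y) (g(Y, h) = (8 + Y)*(-1 + h) = (-1 + h)*(8 + Y))
(67 + (-5 + 7)*(-5))*g(10, -9) = (67 + (-5 + 7)*(-5))*(-8 - 1*10 + 8*(-9) + 10*(-9)) = (67 + 2*(-5))*(-8 - 10 - 72 - 90) = (67 - 10)*(-180) = 57*(-180) = -10260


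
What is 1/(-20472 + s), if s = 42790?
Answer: 1/22318 ≈ 4.4807e-5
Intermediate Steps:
1/(-20472 + s) = 1/(-20472 + 42790) = 1/22318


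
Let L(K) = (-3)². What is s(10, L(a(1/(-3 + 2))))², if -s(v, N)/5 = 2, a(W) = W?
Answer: 100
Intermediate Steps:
L(K) = 9
s(v, N) = -10 (s(v, N) = -5*2 = -10)
s(10, L(a(1/(-3 + 2))))² = (-10)² = 100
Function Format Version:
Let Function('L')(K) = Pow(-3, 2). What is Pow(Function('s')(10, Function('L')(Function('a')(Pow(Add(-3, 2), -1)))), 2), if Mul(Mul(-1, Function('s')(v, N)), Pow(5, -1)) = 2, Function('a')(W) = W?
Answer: 100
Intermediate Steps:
Function('L')(K) = 9
Function('s')(v, N) = -10 (Function('s')(v, N) = Mul(-5, 2) = -10)
Pow(Function('s')(10, Function('L')(Function('a')(Pow(Add(-3, 2), -1)))), 2) = Pow(-10, 2) = 100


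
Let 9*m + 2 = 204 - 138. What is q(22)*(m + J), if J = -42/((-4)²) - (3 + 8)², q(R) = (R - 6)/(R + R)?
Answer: -8389/198 ≈ -42.369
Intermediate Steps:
m = 64/9 (m = -2/9 + (204 - 138)/9 = -2/9 + (⅑)*66 = -2/9 + 22/3 = 64/9 ≈ 7.1111)
q(R) = (-6 + R)/(2*R) (q(R) = (-6 + R)/((2*R)) = (-6 + R)*(1/(2*R)) = (-6 + R)/(2*R))
J = -989/8 (J = -42/16 - 1*11² = -42*1/16 - 1*121 = -21/8 - 121 = -989/8 ≈ -123.63)
q(22)*(m + J) = ((½)*(-6 + 22)/22)*(64/9 - 989/8) = ((½)*(1/22)*16)*(-8389/72) = (4/11)*(-8389/72) = -8389/198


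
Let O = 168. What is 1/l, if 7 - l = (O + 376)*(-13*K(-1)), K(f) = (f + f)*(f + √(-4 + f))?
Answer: I/(14144*√5 + 14151*I) ≈ 1.1787e-5 + 2.6344e-5*I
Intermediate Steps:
K(f) = 2*f*(f + √(-4 + f)) (K(f) = (2*f)*(f + √(-4 + f)) = 2*f*(f + √(-4 + f)))
l = 14151 - 14144*I*√5 (l = 7 - (168 + 376)*(-26*(-1)*(-1 + √(-4 - 1))) = 7 - 544*(-26*(-1)*(-1 + √(-5))) = 7 - 544*(-26*(-1)*(-1 + I*√5)) = 7 - 544*(-13*(2 - 2*I*√5)) = 7 - 544*(-26 + 26*I*√5) = 7 - (-14144 + 14144*I*√5) = 7 + (14144 - 14144*I*√5) = 14151 - 14144*I*√5 ≈ 14151.0 - 31627.0*I)
1/l = 1/(14151 - 14144*I*√5)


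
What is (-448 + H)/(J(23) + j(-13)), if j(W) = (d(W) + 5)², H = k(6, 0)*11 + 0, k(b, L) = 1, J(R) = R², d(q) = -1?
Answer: -437/545 ≈ -0.80184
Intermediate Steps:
H = 11 (H = 1*11 + 0 = 11 + 0 = 11)
j(W) = 16 (j(W) = (-1 + 5)² = 4² = 16)
(-448 + H)/(J(23) + j(-13)) = (-448 + 11)/(23² + 16) = -437/(529 + 16) = -437/545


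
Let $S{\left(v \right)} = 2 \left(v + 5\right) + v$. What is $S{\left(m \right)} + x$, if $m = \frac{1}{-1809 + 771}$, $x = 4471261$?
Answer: $\frac{1547059765}{346} \approx 4.4713 \cdot 10^{6}$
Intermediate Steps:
$m = - \frac{1}{1038}$ ($m = \frac{1}{-1038} = - \frac{1}{1038} \approx -0.00096339$)
$S{\left(v \right)} = 10 + 3 v$ ($S{\left(v \right)} = 2 \left(5 + v\right) + v = \left(10 + 2 v\right) + v = 10 + 3 v$)
$S{\left(m \right)} + x = \left(10 + 3 \left(- \frac{1}{1038}\right)\right) + 4471261 = \left(10 - \frac{1}{346}\right) + 4471261 = \frac{3459}{346} + 4471261 = \frac{1547059765}{346}$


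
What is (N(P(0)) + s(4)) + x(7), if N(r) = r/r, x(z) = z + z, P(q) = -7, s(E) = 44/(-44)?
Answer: 14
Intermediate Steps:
s(E) = -1 (s(E) = 44*(-1/44) = -1)
x(z) = 2*z
N(r) = 1
(N(P(0)) + s(4)) + x(7) = (1 - 1) + 2*7 = 0 + 14 = 14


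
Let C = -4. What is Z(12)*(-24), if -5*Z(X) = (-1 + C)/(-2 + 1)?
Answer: 24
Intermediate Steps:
Z(X) = -1 (Z(X) = -(-1 - 4)/(5*(-2 + 1)) = -(-1)/(-1) = -(-1)*(-1) = -⅕*5 = -1)
Z(12)*(-24) = -1*(-24) = 24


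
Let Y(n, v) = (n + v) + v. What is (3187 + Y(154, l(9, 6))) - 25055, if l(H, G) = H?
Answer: -21696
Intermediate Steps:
Y(n, v) = n + 2*v
(3187 + Y(154, l(9, 6))) - 25055 = (3187 + (154 + 2*9)) - 25055 = (3187 + (154 + 18)) - 25055 = (3187 + 172) - 25055 = 3359 - 25055 = -21696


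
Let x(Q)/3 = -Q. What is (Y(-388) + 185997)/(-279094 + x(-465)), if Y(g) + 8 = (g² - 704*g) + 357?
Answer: -610042/277699 ≈ -2.1968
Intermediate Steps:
Y(g) = 349 + g² - 704*g (Y(g) = -8 + ((g² - 704*g) + 357) = -8 + (357 + g² - 704*g) = 349 + g² - 704*g)
x(Q) = -3*Q (x(Q) = 3*(-Q) = -3*Q)
(Y(-388) + 185997)/(-279094 + x(-465)) = ((349 + (-388)² - 704*(-388)) + 185997)/(-279094 - 3*(-465)) = ((349 + 150544 + 273152) + 185997)/(-279094 + 1395) = (424045 + 185997)/(-277699) = 610042*(-1/277699) = -610042/277699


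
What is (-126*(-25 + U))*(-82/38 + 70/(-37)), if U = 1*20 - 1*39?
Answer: -15783768/703 ≈ -22452.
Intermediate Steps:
U = -19 (U = 20 - 39 = -19)
(-126*(-25 + U))*(-82/38 + 70/(-37)) = (-126*(-25 - 19))*(-82/38 + 70/(-37)) = (-126*(-44))*(-82*1/38 + 70*(-1/37)) = 5544*(-41/19 - 70/37) = 5544*(-2847/703) = -15783768/703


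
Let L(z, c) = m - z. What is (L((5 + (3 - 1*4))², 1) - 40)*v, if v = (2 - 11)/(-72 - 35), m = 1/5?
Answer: -2511/535 ≈ -4.6935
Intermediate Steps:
m = ⅕ ≈ 0.20000
L(z, c) = ⅕ - z
v = 9/107 (v = -9/(-107) = -9*(-1/107) = 9/107 ≈ 0.084112)
(L((5 + (3 - 1*4))², 1) - 40)*v = ((⅕ - (5 + (3 - 1*4))²) - 40)*(9/107) = ((⅕ - (5 + (3 - 4))²) - 40)*(9/107) = ((⅕ - (5 - 1)²) - 40)*(9/107) = ((⅕ - 1*4²) - 40)*(9/107) = ((⅕ - 1*16) - 40)*(9/107) = ((⅕ - 16) - 40)*(9/107) = (-79/5 - 40)*(9/107) = -279/5*9/107 = -2511/535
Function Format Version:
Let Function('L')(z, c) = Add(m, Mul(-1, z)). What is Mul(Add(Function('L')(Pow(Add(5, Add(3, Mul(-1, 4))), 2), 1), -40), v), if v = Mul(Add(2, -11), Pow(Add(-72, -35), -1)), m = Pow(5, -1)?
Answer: Rational(-2511, 535) ≈ -4.6935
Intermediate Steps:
m = Rational(1, 5) ≈ 0.20000
Function('L')(z, c) = Add(Rational(1, 5), Mul(-1, z))
v = Rational(9, 107) (v = Mul(-9, Pow(-107, -1)) = Mul(-9, Rational(-1, 107)) = Rational(9, 107) ≈ 0.084112)
Mul(Add(Function('L')(Pow(Add(5, Add(3, Mul(-1, 4))), 2), 1), -40), v) = Mul(Add(Add(Rational(1, 5), Mul(-1, Pow(Add(5, Add(3, Mul(-1, 4))), 2))), -40), Rational(9, 107)) = Mul(Add(Add(Rational(1, 5), Mul(-1, Pow(Add(5, Add(3, -4)), 2))), -40), Rational(9, 107)) = Mul(Add(Add(Rational(1, 5), Mul(-1, Pow(Add(5, -1), 2))), -40), Rational(9, 107)) = Mul(Add(Add(Rational(1, 5), Mul(-1, Pow(4, 2))), -40), Rational(9, 107)) = Mul(Add(Add(Rational(1, 5), Mul(-1, 16)), -40), Rational(9, 107)) = Mul(Add(Add(Rational(1, 5), -16), -40), Rational(9, 107)) = Mul(Add(Rational(-79, 5), -40), Rational(9, 107)) = Mul(Rational(-279, 5), Rational(9, 107)) = Rational(-2511, 535)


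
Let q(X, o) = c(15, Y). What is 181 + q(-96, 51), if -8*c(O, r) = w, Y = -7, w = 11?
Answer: 1437/8 ≈ 179.63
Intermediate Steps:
c(O, r) = -11/8 (c(O, r) = -1/8*11 = -11/8)
q(X, o) = -11/8
181 + q(-96, 51) = 181 - 11/8 = 1437/8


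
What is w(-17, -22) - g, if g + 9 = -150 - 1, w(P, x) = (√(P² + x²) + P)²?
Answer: 1222 - 34*√773 ≈ 276.70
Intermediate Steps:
w(P, x) = (P + √(P² + x²))²
g = -160 (g = -9 + (-150 - 1) = -9 - 151 = -160)
w(-17, -22) - g = (-17 + √((-17)² + (-22)²))² - 1*(-160) = (-17 + √(289 + 484))² + 160 = (-17 + √773)² + 160 = 160 + (-17 + √773)²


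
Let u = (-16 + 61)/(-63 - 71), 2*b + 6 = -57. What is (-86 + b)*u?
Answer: 10575/268 ≈ 39.459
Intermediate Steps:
b = -63/2 (b = -3 + (½)*(-57) = -3 - 57/2 = -63/2 ≈ -31.500)
u = -45/134 (u = 45/(-134) = 45*(-1/134) = -45/134 ≈ -0.33582)
(-86 + b)*u = (-86 - 63/2)*(-45/134) = -235/2*(-45/134) = 10575/268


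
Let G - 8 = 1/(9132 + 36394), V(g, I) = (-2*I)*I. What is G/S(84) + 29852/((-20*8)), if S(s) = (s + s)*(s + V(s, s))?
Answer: -33363126396463/178818843840 ≈ -186.57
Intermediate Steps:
V(g, I) = -2*I²
G = 364209/45526 (G = 8 + 1/(9132 + 36394) = 8 + 1/45526 = 364209/45526 ≈ 8.0000)
S(s) = 2*s*(s - 2*s²) (S(s) = (s + s)*(s - 2*s²) = (2*s)*(s - 2*s²) = 2*s*(s - 2*s²))
G/S(84) + 29852/((-20*8)) = 364209/(45526*((84²*(2 - 4*84)))) + 29852/((-20*8)) = 364209/(45526*((7056*(2 - 336)))) + 29852/(-160) = 364209/(45526*((7056*(-334)))) + 29852*(-1/160) = (364209/45526)/(-2356704) - 7463/40 = (364209/45526)*(-1/2356704) - 7463/40 = -121403/35763768768 - 7463/40 = -33363126396463/178818843840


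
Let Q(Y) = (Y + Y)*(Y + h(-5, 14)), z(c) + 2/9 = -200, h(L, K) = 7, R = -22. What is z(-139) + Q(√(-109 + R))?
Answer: -4160/9 + 14*I*√131 ≈ -462.22 + 160.24*I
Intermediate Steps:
z(c) = -1802/9 (z(c) = -2/9 - 200 = -1802/9)
Q(Y) = 2*Y*(7 + Y) (Q(Y) = (Y + Y)*(Y + 7) = (2*Y)*(7 + Y) = 2*Y*(7 + Y))
z(-139) + Q(√(-109 + R)) = -1802/9 + 2*√(-109 - 22)*(7 + √(-109 - 22)) = -1802/9 + 2*√(-131)*(7 + √(-131)) = -1802/9 + 2*(I*√131)*(7 + I*√131) = -1802/9 + 2*I*√131*(7 + I*√131)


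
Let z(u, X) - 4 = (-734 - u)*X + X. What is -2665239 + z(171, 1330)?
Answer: -3867555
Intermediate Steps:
z(u, X) = 4 + X + X*(-734 - u) (z(u, X) = 4 + ((-734 - u)*X + X) = 4 + (X*(-734 - u) + X) = 4 + (X + X*(-734 - u)) = 4 + X + X*(-734 - u))
-2665239 + z(171, 1330) = -2665239 + (4 - 733*1330 - 1*1330*171) = -2665239 + (4 - 974890 - 227430) = -2665239 - 1202316 = -3867555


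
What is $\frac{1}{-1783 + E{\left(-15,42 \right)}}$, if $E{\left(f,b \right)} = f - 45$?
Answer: $- \frac{1}{1843} \approx -0.00054259$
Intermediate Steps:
$E{\left(f,b \right)} = -45 + f$ ($E{\left(f,b \right)} = f - 45 = -45 + f$)
$\frac{1}{-1783 + E{\left(-15,42 \right)}} = \frac{1}{-1783 - 60} = \frac{1}{-1843} = - \frac{1}{1843}$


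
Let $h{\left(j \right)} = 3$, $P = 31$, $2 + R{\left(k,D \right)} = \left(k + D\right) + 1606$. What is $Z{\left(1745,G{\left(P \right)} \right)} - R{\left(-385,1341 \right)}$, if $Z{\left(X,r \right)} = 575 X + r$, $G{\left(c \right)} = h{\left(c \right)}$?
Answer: $1000818$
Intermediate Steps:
$R{\left(k,D \right)} = 1604 + D + k$ ($R{\left(k,D \right)} = -2 + \left(\left(k + D\right) + 1606\right) = -2 + \left(\left(D + k\right) + 1606\right) = -2 + \left(1606 + D + k\right) = 1604 + D + k$)
$G{\left(c \right)} = 3$
$Z{\left(X,r \right)} = r + 575 X$
$Z{\left(1745,G{\left(P \right)} \right)} - R{\left(-385,1341 \right)} = \left(3 + 575 \cdot 1745\right) - \left(1604 + 1341 - 385\right) = \left(3 + 1003375\right) - 2560 = 1003378 - 2560 = 1000818$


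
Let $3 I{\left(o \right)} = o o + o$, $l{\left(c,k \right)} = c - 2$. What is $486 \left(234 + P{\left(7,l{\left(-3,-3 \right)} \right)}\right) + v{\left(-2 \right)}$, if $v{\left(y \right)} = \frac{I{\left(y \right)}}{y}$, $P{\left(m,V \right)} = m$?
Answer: $\frac{351377}{3} \approx 1.1713 \cdot 10^{5}$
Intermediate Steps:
$l{\left(c,k \right)} = -2 + c$
$I{\left(o \right)} = \frac{o}{3} + \frac{o^{2}}{3}$ ($I{\left(o \right)} = \frac{o o + o}{3} = \frac{o^{2} + o}{3} = \frac{o + o^{2}}{3} = \frac{o}{3} + \frac{o^{2}}{3}$)
$v{\left(y \right)} = \frac{1}{3} + \frac{y}{3}$ ($v{\left(y \right)} = \frac{\frac{1}{3} y \left(1 + y\right)}{y} = \frac{1}{3} + \frac{y}{3}$)
$486 \left(234 + P{\left(7,l{\left(-3,-3 \right)} \right)}\right) + v{\left(-2 \right)} = 486 \left(234 + 7\right) + \left(\frac{1}{3} + \frac{1}{3} \left(-2\right)\right) = 486 \cdot 241 + \left(\frac{1}{3} - \frac{2}{3}\right) = 117126 - \frac{1}{3} = \frac{351377}{3}$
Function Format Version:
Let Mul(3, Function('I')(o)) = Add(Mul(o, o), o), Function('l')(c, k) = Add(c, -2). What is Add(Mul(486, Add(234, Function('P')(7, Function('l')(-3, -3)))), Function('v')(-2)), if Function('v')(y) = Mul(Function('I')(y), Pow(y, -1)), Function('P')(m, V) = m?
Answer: Rational(351377, 3) ≈ 1.1713e+5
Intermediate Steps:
Function('l')(c, k) = Add(-2, c)
Function('I')(o) = Add(Mul(Rational(1, 3), o), Mul(Rational(1, 3), Pow(o, 2))) (Function('I')(o) = Mul(Rational(1, 3), Add(Mul(o, o), o)) = Mul(Rational(1, 3), Add(Pow(o, 2), o)) = Mul(Rational(1, 3), Add(o, Pow(o, 2))) = Add(Mul(Rational(1, 3), o), Mul(Rational(1, 3), Pow(o, 2))))
Function('v')(y) = Add(Rational(1, 3), Mul(Rational(1, 3), y)) (Function('v')(y) = Mul(Mul(Rational(1, 3), y, Add(1, y)), Pow(y, -1)) = Add(Rational(1, 3), Mul(Rational(1, 3), y)))
Add(Mul(486, Add(234, Function('P')(7, Function('l')(-3, -3)))), Function('v')(-2)) = Add(Mul(486, Add(234, 7)), Add(Rational(1, 3), Mul(Rational(1, 3), -2))) = Add(Mul(486, 241), Add(Rational(1, 3), Rational(-2, 3))) = Add(117126, Rational(-1, 3)) = Rational(351377, 3)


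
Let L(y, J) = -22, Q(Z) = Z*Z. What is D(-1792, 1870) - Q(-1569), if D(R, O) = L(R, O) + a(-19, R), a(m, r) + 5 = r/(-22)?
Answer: -27078772/11 ≈ -2.4617e+6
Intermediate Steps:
Q(Z) = Z²
a(m, r) = -5 - r/22 (a(m, r) = -5 + r/(-22) = -5 + r*(-1/22) = -5 - r/22)
D(R, O) = -27 - R/22 (D(R, O) = -22 + (-5 - R/22) = -27 - R/22)
D(-1792, 1870) - Q(-1569) = (-27 - 1/22*(-1792)) - 1*(-1569)² = (-27 + 896/11) - 1*2461761 = 599/11 - 2461761 = -27078772/11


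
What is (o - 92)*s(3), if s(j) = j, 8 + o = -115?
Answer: -645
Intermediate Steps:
o = -123 (o = -8 - 115 = -123)
(o - 92)*s(3) = (-123 - 92)*3 = -215*3 = -645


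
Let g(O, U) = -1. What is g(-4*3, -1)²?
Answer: 1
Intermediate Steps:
g(-4*3, -1)² = (-1)² = 1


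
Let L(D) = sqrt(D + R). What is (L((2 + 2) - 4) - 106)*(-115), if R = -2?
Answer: 12190 - 115*I*sqrt(2) ≈ 12190.0 - 162.63*I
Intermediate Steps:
L(D) = sqrt(-2 + D) (L(D) = sqrt(D - 2) = sqrt(-2 + D))
(L((2 + 2) - 4) - 106)*(-115) = (sqrt(-2 + ((2 + 2) - 4)) - 106)*(-115) = (sqrt(-2 + (4 - 4)) - 106)*(-115) = (sqrt(-2 + 0) - 106)*(-115) = (sqrt(-2) - 106)*(-115) = (I*sqrt(2) - 106)*(-115) = (-106 + I*sqrt(2))*(-115) = 12190 - 115*I*sqrt(2)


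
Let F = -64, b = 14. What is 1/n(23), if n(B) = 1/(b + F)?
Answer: -50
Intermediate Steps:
n(B) = -1/50 (n(B) = 1/(14 - 64) = 1/(-50) = -1/50)
1/n(23) = 1/(-1/50) = -50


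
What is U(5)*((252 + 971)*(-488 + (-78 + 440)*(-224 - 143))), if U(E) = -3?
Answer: 489231798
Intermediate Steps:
U(5)*((252 + 971)*(-488 + (-78 + 440)*(-224 - 143))) = -3*(252 + 971)*(-488 + (-78 + 440)*(-224 - 143)) = -3669*(-488 + 362*(-367)) = -3669*(-488 - 132854) = -3669*(-133342) = -3*(-163077266) = 489231798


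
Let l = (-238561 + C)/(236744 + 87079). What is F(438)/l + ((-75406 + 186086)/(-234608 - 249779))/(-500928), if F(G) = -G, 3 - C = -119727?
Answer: 4301892983425364693/3604188957037752 ≈ 1193.6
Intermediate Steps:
C = 119730 (C = 3 - 1*(-119727) = 3 + 119727 = 119730)
l = -118831/323823 (l = (-238561 + 119730)/(236744 + 87079) = -118831/323823 ≈ -0.36696)
F(438)/l + ((-75406 + 186086)/(-234608 - 249779))/(-500928) = (-1*438)/(-118831/323823) + ((-75406 + 186086)/(-234608 - 249779))/(-500928) = -438*(-323823/118831) + (110680/(-484387))*(-1/500928) = 141834474/118831 + (110680*(-1/484387))*(-1/500928) = 141834474/118831 - 110680/484387*(-1/500928) = 141834474/118831 + 13835/30330376392 = 4301892983425364693/3604188957037752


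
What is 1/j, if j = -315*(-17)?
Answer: 1/5355 ≈ 0.00018674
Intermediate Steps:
j = 5355
1/j = 1/5355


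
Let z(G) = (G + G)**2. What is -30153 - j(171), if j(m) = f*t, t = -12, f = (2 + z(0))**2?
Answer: -30105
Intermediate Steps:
z(G) = 4*G**2 (z(G) = (2*G)**2 = 4*G**2)
f = 4 (f = (2 + 4*0**2)**2 = (2 + 4*0)**2 = (2 + 0)**2 = 2**2 = 4)
j(m) = -48 (j(m) = 4*(-12) = -48)
-30153 - j(171) = -30153 - 1*(-48) = -30153 + 48 = -30105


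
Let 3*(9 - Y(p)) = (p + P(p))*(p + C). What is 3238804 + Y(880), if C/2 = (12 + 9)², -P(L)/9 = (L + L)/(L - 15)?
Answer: 1418279083/519 ≈ 2.7327e+6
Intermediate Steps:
P(L) = -18*L/(-15 + L) (P(L) = -9*(L + L)/(L - 15) = -9*2*L/(-15 + L) = -18*L/(-15 + L))
C = 882 (C = 2*(12 + 9)² = 2*21² = 2*441 = 882)
Y(p) = 9 - (882 + p)*(p - 18*p/(-15 + p))/3 (Y(p) = 9 - (p - 18*p/(-15 + p))*(p + 882)/3 = 9 - (p - 18*p/(-15 + p))*(882 + p)/3 = 9 - (882 + p)*(p - 18*p/(-15 + p))/3)
3238804 + Y(880) = 3238804 + (-405 - 1*880³ - 849*880² + 29133*880)/(3*(-15 + 880)) = 3238804 + (⅓)*(-405 - 1*681472000 - 849*774400 + 25637040)/865 = 3238804 + (⅓)*(1/865)*(-405 - 681472000 - 657465600 + 25637040) = 3238804 + (⅓)*(1/865)*(-1313300965) = 3238804 - 262660193/519 = 1418279083/519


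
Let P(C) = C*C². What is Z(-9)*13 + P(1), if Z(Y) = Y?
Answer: -116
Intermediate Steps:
P(C) = C³
Z(-9)*13 + P(1) = -9*13 + 1³ = -117 + 1 = -116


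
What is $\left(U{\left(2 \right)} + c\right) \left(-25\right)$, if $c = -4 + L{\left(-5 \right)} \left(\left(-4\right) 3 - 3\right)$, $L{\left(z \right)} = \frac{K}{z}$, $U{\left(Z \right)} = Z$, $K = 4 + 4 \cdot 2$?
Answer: $-850$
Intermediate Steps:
$K = 12$ ($K = 4 + 8 = 12$)
$L{\left(z \right)} = \frac{12}{z}$
$c = 32$ ($c = -4 + \frac{12}{-5} \left(\left(-4\right) 3 - 3\right) = -4 + 12 \left(- \frac{1}{5}\right) \left(-12 - 3\right) = -4 - -36 = -4 + 36 = 32$)
$\left(U{\left(2 \right)} + c\right) \left(-25\right) = \left(2 + 32\right) \left(-25\right) = 34 \left(-25\right) = -850$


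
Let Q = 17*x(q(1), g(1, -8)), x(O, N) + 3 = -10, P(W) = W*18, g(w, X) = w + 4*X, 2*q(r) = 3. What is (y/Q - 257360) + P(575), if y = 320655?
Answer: -54909865/221 ≈ -2.4846e+5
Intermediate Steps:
q(r) = 3/2 (q(r) = (½)*3 = 3/2)
P(W) = 18*W
x(O, N) = -13 (x(O, N) = -3 - 10 = -13)
Q = -221 (Q = 17*(-13) = -221)
(y/Q - 257360) + P(575) = (320655/(-221) - 257360) + 18*575 = (320655*(-1/221) - 257360) + 10350 = (-320655/221 - 257360) + 10350 = -57197215/221 + 10350 = -54909865/221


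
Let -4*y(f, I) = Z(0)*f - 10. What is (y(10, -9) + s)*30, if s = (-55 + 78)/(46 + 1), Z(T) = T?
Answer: 4215/47 ≈ 89.681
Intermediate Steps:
s = 23/47 ≈ 0.48936
y(f, I) = 5/2 (y(f, I) = -(0*f - 10)/4 = -(0 - 10)/4 = -¼*(-10) = 5/2)
(y(10, -9) + s)*30 = (5/2 + 23/47)*30 = (281/94)*30 = 4215/47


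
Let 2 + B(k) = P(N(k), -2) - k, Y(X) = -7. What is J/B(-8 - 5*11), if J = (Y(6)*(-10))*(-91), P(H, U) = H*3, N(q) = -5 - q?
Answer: -1274/47 ≈ -27.106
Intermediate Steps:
P(H, U) = 3*H
J = -6370 (J = -7*(-10)*(-91) = 70*(-91) = -6370)
B(k) = -17 - 4*k (B(k) = -2 + (3*(-5 - k) - k) = -2 + ((-15 - 3*k) - k) = -2 + (-15 - 4*k) = -17 - 4*k)
J/B(-8 - 5*11) = -6370/(-17 - 4*(-8 - 5*11)) = -6370/(-17 - 4*(-8 - 55)) = -6370/(-17 - 4*(-63)) = -6370/(-17 + 252) = -6370/235 = -6370*1/235 = -1274/47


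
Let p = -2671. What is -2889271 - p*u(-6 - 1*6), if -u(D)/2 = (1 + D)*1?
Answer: -2830509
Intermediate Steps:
u(D) = -2 - 2*D (u(D) = -2*(1 + D) = -2 - 2*D)
-2889271 - p*u(-6 - 1*6) = -2889271 - (-2671)*(-2 - 2*(-6 - 1*6)) = -2889271 - (-2671)*(-2 - 2*(-6 - 6)) = -2889271 - (-2671)*(-2 - 2*(-12)) = -2889271 - (-2671)*(-2 + 24) = -2889271 - (-2671)*22 = -2889271 - 1*(-58762) = -2889271 + 58762 = -2830509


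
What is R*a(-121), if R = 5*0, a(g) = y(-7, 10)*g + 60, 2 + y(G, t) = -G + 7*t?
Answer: 0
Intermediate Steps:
y(G, t) = -2 - G + 7*t (y(G, t) = -2 + (-G + 7*t) = -2 - G + 7*t)
a(g) = 60 + 75*g (a(g) = (-2 - 1*(-7) + 7*10)*g + 60 = (-2 + 7 + 70)*g + 60 = 75*g + 60 = 60 + 75*g)
R = 0
R*a(-121) = 0*(60 + 75*(-121)) = 0*(60 - 9075) = 0*(-9015) = 0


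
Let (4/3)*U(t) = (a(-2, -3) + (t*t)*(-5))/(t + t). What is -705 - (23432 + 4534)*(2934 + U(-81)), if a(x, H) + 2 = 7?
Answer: -776696741/9 ≈ -8.6300e+7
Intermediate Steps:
a(x, H) = 5 (a(x, H) = -2 + 7 = 5)
U(t) = 3*(5 - 5*t**2)/(8*t) (U(t) = 3*((5 + (t*t)*(-5))/(t + t))/4 = 3*((5 + t**2*(-5))/((2*t)))/4 = 3*((5 - 5*t**2)*(1/(2*t)))/4 = 3*((5 - 5*t**2)/(2*t))/4 = 3*(5 - 5*t**2)/(8*t))
-705 - (23432 + 4534)*(2934 + U(-81)) = -705 - (23432 + 4534)*(2934 + (15/8)*(1 - 1*(-81)**2)/(-81)) = -705 - 27966*(2934 + (15/8)*(-1/81)*(1 - 1*6561)) = -705 - 27966*(2934 + (15/8)*(-1/81)*(1 - 6561)) = -705 - 27966*(2934 + (15/8)*(-1/81)*(-6560)) = -705 - 27966*(2934 + 4100/27) = -705 - 27966*83318/27 = -705 - 1*776690396/9 = -705 - 776690396/9 = -776696741/9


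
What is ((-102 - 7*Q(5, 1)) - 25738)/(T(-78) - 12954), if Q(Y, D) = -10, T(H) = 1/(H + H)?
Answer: 804024/404165 ≈ 1.9893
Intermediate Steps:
T(H) = 1/(2*H)
((-102 - 7*Q(5, 1)) - 25738)/(T(-78) - 12954) = ((-102 - 7*(-10)) - 25738)/((½)/(-78) - 12954) = ((-102 + 70) - 25738)/((½)*(-1/78) - 12954) = (-32 - 25738)/(-1/156 - 12954) = -25770/(-2020825/156) = -25770*(-156/2020825) = 804024/404165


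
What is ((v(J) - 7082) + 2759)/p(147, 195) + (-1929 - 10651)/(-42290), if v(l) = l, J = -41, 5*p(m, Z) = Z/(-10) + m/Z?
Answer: 11999047146/10306073 ≈ 1164.3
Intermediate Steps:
p(m, Z) = -Z/50 + m/(5*Z) (p(m, Z) = (Z/(-10) + m/Z)/5 = (Z*(-⅒) + m/Z)/5 = (-Z/10 + m/Z)/5 = -Z/50 + m/(5*Z))
((v(J) - 7082) + 2759)/p(147, 195) + (-1929 - 10651)/(-42290) = ((-41 - 7082) + 2759)/(-1/50*195 + (⅕)*147/195) + (-1929 - 10651)/(-42290) = (-7123 + 2759)/(-39/10 + (⅕)*147*(1/195)) - 12580*(-1/42290) = -4364/(-39/10 + 49/325) + 1258/4229 = -4364/(-2437/650) + 1258/4229 = -4364*(-650/2437) + 1258/4229 = 2836600/2437 + 1258/4229 = 11999047146/10306073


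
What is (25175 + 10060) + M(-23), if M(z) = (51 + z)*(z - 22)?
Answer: 33975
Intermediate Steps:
M(z) = (-22 + z)*(51 + z) (M(z) = (51 + z)*(-22 + z) = (-22 + z)*(51 + z))
(25175 + 10060) + M(-23) = (25175 + 10060) + (-1122 + (-23)² + 29*(-23)) = 35235 + (-1122 + 529 - 667) = 35235 - 1260 = 33975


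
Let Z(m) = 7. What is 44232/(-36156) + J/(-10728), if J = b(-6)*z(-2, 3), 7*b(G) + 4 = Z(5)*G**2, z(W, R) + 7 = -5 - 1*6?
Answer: -3657692/3142559 ≈ -1.1639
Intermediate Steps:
z(W, R) = -18 (z(W, R) = -7 + (-5 - 1*6) = -7 + (-5 - 6) = -7 - 11 = -18)
b(G) = -4/7 + G**2 (b(G) = -4/7 + (7*G**2)/7 = -4/7 + G**2)
J = -4464/7 (J = (-4/7 + (-6)**2)*(-18) = (-4/7 + 36)*(-18) = (248/7)*(-18) = -4464/7 ≈ -637.71)
44232/(-36156) + J/(-10728) = 44232/(-36156) - 4464/7/(-10728) = 44232*(-1/36156) - 4464/7*(-1/10728) = -3686/3013 + 62/1043 = -3657692/3142559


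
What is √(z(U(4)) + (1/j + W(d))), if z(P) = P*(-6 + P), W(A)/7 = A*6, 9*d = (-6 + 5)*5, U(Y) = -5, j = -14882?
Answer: √63119934402/44646 ≈ 5.6273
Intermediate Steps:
d = -5/9 (d = ((-6 + 5)*5)/9 = (-1*5)/9 = (⅑)*(-5) = -5/9 ≈ -0.55556)
W(A) = 42*A (W(A) = 7*(A*6) = 7*(6*A) = 42*A)
√(z(U(4)) + (1/j + W(d))) = √(-5*(-6 - 5) + (1/(-14882) + 42*(-5/9))) = √(-5*(-11) + (-1/14882 - 70/3)) = √(55 - 1041743/44646) = √(1413787/44646) = √63119934402/44646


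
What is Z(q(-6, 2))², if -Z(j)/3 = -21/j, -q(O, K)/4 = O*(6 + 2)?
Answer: 441/4096 ≈ 0.10767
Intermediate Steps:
q(O, K) = -32*O (q(O, K) = -4*O*(6 + 2) = -4*O*8 = -32*O)
Z(j) = 63/j (Z(j) = -(-63)/j = 63/j)
Z(q(-6, 2))² = (63/((-32*(-6))))² = (63/192)² = (63*(1/192))² = (21/64)² = 441/4096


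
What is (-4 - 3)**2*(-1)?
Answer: -49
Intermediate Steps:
(-4 - 3)**2*(-1) = (-7)**2*(-1) = 49*(-1) = -49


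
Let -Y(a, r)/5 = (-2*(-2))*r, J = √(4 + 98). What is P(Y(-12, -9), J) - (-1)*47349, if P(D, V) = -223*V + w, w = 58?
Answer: 47407 - 223*√102 ≈ 45155.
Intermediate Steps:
J = √102 ≈ 10.100
Y(a, r) = -20*r (Y(a, r) = -5*(-2*(-2))*r = -20*r)
P(D, V) = 58 - 223*V (P(D, V) = -223*V + 58 = 58 - 223*V)
P(Y(-12, -9), J) - (-1)*47349 = (58 - 223*√102) - (-1)*47349 = (58 - 223*√102) - 1*(-47349) = (58 - 223*√102) + 47349 = 47407 - 223*√102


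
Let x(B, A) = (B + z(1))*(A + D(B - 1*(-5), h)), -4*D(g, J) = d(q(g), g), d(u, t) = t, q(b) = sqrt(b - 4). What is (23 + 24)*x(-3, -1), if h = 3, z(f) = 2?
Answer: 141/2 ≈ 70.500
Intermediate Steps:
q(b) = sqrt(-4 + b)
D(g, J) = -g/4
x(B, A) = (2 + B)*(-5/4 + A - B/4) (x(B, A) = (B + 2)*(A - (B - 1*(-5))/4) = (2 + B)*(A - (B + 5)/4) = (2 + B)*(A - (5 + B)/4) = (2 + B)*(A + (-5/4 - B/4)) = (2 + B)*(-5/4 + A - B/4))
(23 + 24)*x(-3, -1) = (23 + 24)*(-5/2 + 2*(-1) - 7/4*(-3) - 1/4*(-3)**2 - 1*(-3)) = 47*(-5/2 - 2 + 21/4 - 1/4*9 + 3) = 47*(-5/2 - 2 + 21/4 - 9/4 + 3) = 47*(3/2) = 141/2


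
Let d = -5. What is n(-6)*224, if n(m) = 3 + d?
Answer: -448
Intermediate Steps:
n(m) = -2 (n(m) = 3 - 5 = -2)
n(-6)*224 = -2*224 = -448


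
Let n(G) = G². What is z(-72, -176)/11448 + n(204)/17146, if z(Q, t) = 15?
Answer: 79446193/32714568 ≈ 2.4285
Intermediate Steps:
z(-72, -176)/11448 + n(204)/17146 = 15/11448 + 204²/17146 = 15*(1/11448) + 41616*(1/17146) = 5/3816 + 20808/8573 = 79446193/32714568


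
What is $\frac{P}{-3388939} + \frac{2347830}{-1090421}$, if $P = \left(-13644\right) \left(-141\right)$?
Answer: $- \frac{10054408933854}{3695370253319} \approx -2.7208$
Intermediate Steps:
$P = 1923804$
$\frac{P}{-3388939} + \frac{2347830}{-1090421} = \frac{1923804}{-3388939} + \frac{2347830}{-1090421} = 1923804 \left(- \frac{1}{3388939}\right) + 2347830 \left(- \frac{1}{1090421}\right) = - \frac{1923804}{3388939} - \frac{2347830}{1090421} = - \frac{10054408933854}{3695370253319}$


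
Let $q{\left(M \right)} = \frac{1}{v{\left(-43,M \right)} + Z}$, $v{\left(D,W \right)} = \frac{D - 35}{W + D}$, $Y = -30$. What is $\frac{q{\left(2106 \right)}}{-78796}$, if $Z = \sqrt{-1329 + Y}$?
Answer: $\frac{26819}{75957609897030} + \frac{4255969 i \sqrt{151}}{151915219794060} \approx 3.5308 \cdot 10^{-10} + 3.4426 \cdot 10^{-7} i$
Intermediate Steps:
$v{\left(D,W \right)} = \frac{-35 + D}{D + W}$ ($v{\left(D,W \right)} = \frac{D - 35}{D + W} = \frac{-35 + D}{D + W}$)
$Z = 3 i \sqrt{151}$ ($Z = \sqrt{-1329 - 30} = \sqrt{-1359} = 3 i \sqrt{151} \approx 36.865 i$)
$q{\left(M \right)} = \frac{1}{- \frac{78}{-43 + M} + 3 i \sqrt{151}}$ ($q{\left(M \right)} = \frac{1}{\frac{-35 - 43}{-43 + M} + 3 i \sqrt{151}} = \frac{1}{\frac{1}{-43 + M} \left(-78\right) + 3 i \sqrt{151}} = \frac{1}{- \frac{78}{-43 + M} + 3 i \sqrt{151}}$)
$\frac{q{\left(2106 \right)}}{-78796} = \frac{\frac{1}{3} \frac{1}{-26 + i \sqrt{151} \left(-43 + 2106\right)} \left(-43 + 2106\right)}{-78796} = \frac{1}{3} \frac{1}{-26 + i \sqrt{151} \cdot 2063} \cdot 2063 \left(- \frac{1}{78796}\right) = \frac{1}{3} \frac{1}{-26 + 2063 i \sqrt{151}} \cdot 2063 \left(- \frac{1}{78796}\right) = \frac{2063}{3 \left(-26 + 2063 i \sqrt{151}\right)} \left(- \frac{1}{78796}\right) = - \frac{2063}{236388 \left(-26 + 2063 i \sqrt{151}\right)}$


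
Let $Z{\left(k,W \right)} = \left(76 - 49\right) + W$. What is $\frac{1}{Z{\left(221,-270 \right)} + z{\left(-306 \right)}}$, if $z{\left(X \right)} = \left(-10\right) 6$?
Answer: $- \frac{1}{303} \approx -0.0033003$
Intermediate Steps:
$z{\left(X \right)} = -60$
$Z{\left(k,W \right)} = 27 + W$
$\frac{1}{Z{\left(221,-270 \right)} + z{\left(-306 \right)}} = \frac{1}{\left(27 - 270\right) - 60} = \frac{1}{-243 - 60} = \frac{1}{-303} = - \frac{1}{303}$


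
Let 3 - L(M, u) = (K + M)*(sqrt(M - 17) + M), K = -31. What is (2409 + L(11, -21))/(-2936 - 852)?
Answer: -658/947 - 5*I*sqrt(6)/947 ≈ -0.69483 - 0.012933*I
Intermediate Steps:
L(M, u) = 3 - (-31 + M)*(M + sqrt(-17 + M)) (L(M, u) = 3 - (-31 + M)*(sqrt(M - 17) + M) = 3 - (-31 + M)*(sqrt(-17 + M) + M) = 3 - (-31 + M)*(M + sqrt(-17 + M)))
(2409 + L(11, -21))/(-2936 - 852) = (2409 + (3 - 1*11**2 + 31*11 + 31*sqrt(-17 + 11) - 1*11*sqrt(-17 + 11)))/(-2936 - 852) = (2409 + (3 - 1*121 + 341 + 31*sqrt(-6) - 1*11*sqrt(-6)))/(-3788) = (2409 + (3 - 121 + 341 + 31*(I*sqrt(6)) - 1*11*I*sqrt(6)))*(-1/3788) = (2409 + (3 - 121 + 341 + 31*I*sqrt(6) - 11*I*sqrt(6)))*(-1/3788) = (2409 + (223 + 20*I*sqrt(6)))*(-1/3788) = (2632 + 20*I*sqrt(6))*(-1/3788) = -658/947 - 5*I*sqrt(6)/947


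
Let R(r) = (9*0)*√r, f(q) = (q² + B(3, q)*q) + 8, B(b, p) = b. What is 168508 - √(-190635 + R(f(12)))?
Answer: 168508 - I*√190635 ≈ 1.6851e+5 - 436.62*I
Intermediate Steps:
f(q) = 8 + q² + 3*q (f(q) = (q² + 3*q) + 8 = 8 + q² + 3*q)
R(r) = 0 (R(r) = 0*√r = 0)
168508 - √(-190635 + R(f(12))) = 168508 - √(-190635 + 0) = 168508 - √(-190635) = 168508 - I*√190635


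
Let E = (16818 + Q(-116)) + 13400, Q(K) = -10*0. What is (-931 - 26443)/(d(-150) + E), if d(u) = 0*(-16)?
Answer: -13687/15109 ≈ -0.90588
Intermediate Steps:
Q(K) = 0
E = 30218 (E = (16818 + 0) + 13400 = 16818 + 13400 = 30218)
d(u) = 0
(-931 - 26443)/(d(-150) + E) = (-931 - 26443)/(0 + 30218) = -27374/30218 = -27374*1/30218 = -13687/15109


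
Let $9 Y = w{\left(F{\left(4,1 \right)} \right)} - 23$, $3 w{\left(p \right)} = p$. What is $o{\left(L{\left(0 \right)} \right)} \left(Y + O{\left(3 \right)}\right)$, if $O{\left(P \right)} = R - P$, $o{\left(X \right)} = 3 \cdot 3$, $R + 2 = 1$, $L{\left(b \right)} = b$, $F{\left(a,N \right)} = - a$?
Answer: $- \frac{181}{3} \approx -60.333$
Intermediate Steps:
$R = -1$ ($R = -2 + 1 = -1$)
$w{\left(p \right)} = \frac{p}{3}$
$o{\left(X \right)} = 9$
$O{\left(P \right)} = -1 - P$
$Y = - \frac{73}{27}$ ($Y = \frac{\frac{\left(-1\right) 4}{3} - 23}{9} = \frac{\frac{1}{3} \left(-4\right) - 23}{9} = \frac{- \frac{4}{3} - 23}{9} = \frac{1}{9} \left(- \frac{73}{3}\right) = - \frac{73}{27} \approx -2.7037$)
$o{\left(L{\left(0 \right)} \right)} \left(Y + O{\left(3 \right)}\right) = 9 \left(- \frac{73}{27} - 4\right) = 9 \left(- \frac{181}{27}\right) = - \frac{181}{3}$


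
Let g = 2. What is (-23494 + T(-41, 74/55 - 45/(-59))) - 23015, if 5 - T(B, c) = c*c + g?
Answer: -489756141931/10530025 ≈ -46510.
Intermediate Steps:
T(B, c) = 3 - c² (T(B, c) = 5 - (c*c + 2) = 5 - (c² + 2) = 5 - (2 + c²) = 5 + (-2 - c²) = 3 - c²)
(-23494 + T(-41, 74/55 - 45/(-59))) - 23015 = (-23494 + (3 - (74/55 - 45/(-59))²)) - 23015 = (-23494 + (3 - (74*(1/55) - 45*(-1/59))²)) - 23015 = (-23494 + (3 - (74/55 + 45/59)²)) - 23015 = (-23494 + (3 - (6841/3245)²)) - 23015 = (-23494 + (3 - 1*46799281/10530025)) - 23015 = (-23494 + (3 - 46799281/10530025)) - 23015 = (-23494 - 15209206/10530025) - 23015 = -247407616556/10530025 - 23015 = -489756141931/10530025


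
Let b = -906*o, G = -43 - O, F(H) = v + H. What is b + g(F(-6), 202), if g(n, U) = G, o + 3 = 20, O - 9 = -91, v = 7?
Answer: -15363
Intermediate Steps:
O = -82 (O = 9 - 91 = -82)
o = 17 (o = -3 + 20 = 17)
F(H) = 7 + H
G = 39 (G = -43 - 1*(-82) = -43 + 82 = 39)
g(n, U) = 39
b = -15402 (b = -906*17 = -15402)
b + g(F(-6), 202) = -15402 + 39 = -15363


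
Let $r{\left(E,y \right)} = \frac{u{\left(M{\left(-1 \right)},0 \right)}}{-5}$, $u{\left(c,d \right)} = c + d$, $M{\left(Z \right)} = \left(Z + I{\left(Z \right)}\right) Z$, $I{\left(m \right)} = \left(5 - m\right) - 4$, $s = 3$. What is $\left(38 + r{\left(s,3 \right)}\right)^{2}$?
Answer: $\frac{36481}{25} \approx 1459.2$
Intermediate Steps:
$I{\left(m \right)} = 1 - m$ ($I{\left(m \right)} = \left(5 - m\right) - 4 = 1 - m$)
$M{\left(Z \right)} = Z$ ($M{\left(Z \right)} = \left(Z - \left(-1 + Z\right)\right) Z = 1 Z = Z$)
$r{\left(E,y \right)} = \frac{1}{5}$ ($r{\left(E,y \right)} = \frac{-1 + 0}{-5} = \left(-1\right) \left(- \frac{1}{5}\right) = \frac{1}{5}$)
$\left(38 + r{\left(s,3 \right)}\right)^{2} = \left(38 + \frac{1}{5}\right)^{2} = \left(\frac{191}{5}\right)^{2} = \frac{36481}{25}$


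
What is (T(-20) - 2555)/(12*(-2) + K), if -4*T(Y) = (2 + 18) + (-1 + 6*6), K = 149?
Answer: -411/20 ≈ -20.550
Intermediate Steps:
T(Y) = -55/4 (T(Y) = -((2 + 18) + (-1 + 6*6))/4 = -(20 + (-1 + 36))/4 = -(20 + 35)/4 = -¼*55 = -55/4)
(T(-20) - 2555)/(12*(-2) + K) = (-55/4 - 2555)/(12*(-2) + 149) = -10275/(4*(-24 + 149)) = -10275/4/125 = -10275/4*1/125 = -411/20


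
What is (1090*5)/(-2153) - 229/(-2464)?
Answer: -12935763/5304992 ≈ -2.4384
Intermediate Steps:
(1090*5)/(-2153) - 229/(-2464) = 5450*(-1/2153) - 229*(-1/2464) = -5450/2153 + 229/2464 = -12935763/5304992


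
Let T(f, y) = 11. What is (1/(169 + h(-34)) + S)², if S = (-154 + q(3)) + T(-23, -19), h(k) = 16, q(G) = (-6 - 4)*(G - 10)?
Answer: 182358016/34225 ≈ 5328.2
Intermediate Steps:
q(G) = 100 - 10*G (q(G) = -10*(-10 + G) = 100 - 10*G)
S = -73 (S = (-154 + (100 - 10*3)) + 11 = (-154 + (100 - 30)) + 11 = (-154 + 70) + 11 = -84 + 11 = -73)
(1/(169 + h(-34)) + S)² = (1/(169 + 16) - 73)² = (1/185 - 73)² = (-13504/185)² = 182358016/34225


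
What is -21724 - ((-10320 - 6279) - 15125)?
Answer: 10000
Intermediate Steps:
-21724 - ((-10320 - 6279) - 15125) = -21724 - (-16599 - 15125) = -21724 - 1*(-31724) = -21724 + 31724 = 10000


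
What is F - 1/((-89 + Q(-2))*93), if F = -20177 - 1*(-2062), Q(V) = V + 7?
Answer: -141514379/7812 ≈ -18115.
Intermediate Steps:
Q(V) = 7 + V
F = -18115 (F = -20177 + 2062 = -18115)
F - 1/((-89 + Q(-2))*93) = -18115 - 1/((-89 + (7 - 2))*93) = -18115 - 1/((-89 + 5)*93) = -18115 - 1/((-84*93)) = -18115 - 1/(-7812) = -18115 - 1*(-1/7812) = -18115 + 1/7812 = -141514379/7812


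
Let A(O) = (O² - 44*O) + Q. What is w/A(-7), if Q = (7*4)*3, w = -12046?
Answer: -12046/441 ≈ -27.315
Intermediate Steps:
Q = 84 (Q = 28*3 = 84)
A(O) = 84 + O² - 44*O (A(O) = (O² - 44*O) + 84 = 84 + O² - 44*O)
w/A(-7) = -12046/(84 + (-7)² - 44*(-7)) = -12046/(84 + 49 + 308) = -12046/441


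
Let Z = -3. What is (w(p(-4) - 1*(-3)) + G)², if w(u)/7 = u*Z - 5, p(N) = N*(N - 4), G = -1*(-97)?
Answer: 452929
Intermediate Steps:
G = 97
p(N) = N*(-4 + N)
w(u) = -35 - 21*u (w(u) = 7*(u*(-3) - 5) = 7*(-3*u - 5) = 7*(-5 - 3*u) = -35 - 21*u)
(w(p(-4) - 1*(-3)) + G)² = ((-35 - 21*(-4*(-4 - 4) - 1*(-3))) + 97)² = ((-35 - 21*(-4*(-8) + 3)) + 97)² = ((-35 - 21*(32 + 3)) + 97)² = ((-35 - 21*35) + 97)² = ((-35 - 735) + 97)² = (-770 + 97)² = (-673)² = 452929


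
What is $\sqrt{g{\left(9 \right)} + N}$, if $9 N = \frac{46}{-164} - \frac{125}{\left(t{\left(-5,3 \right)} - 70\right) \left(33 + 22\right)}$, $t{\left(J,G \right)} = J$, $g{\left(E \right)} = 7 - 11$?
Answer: $\frac{i \sqrt{265439658}}{8118} \approx 2.0069 i$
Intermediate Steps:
$g{\left(E \right)} = -4$
$N = - \frac{677}{24354}$ ($N = \frac{\frac{46}{-164} - \frac{125}{\left(-5 - 70\right) \left(33 + 22\right)}}{9} = \frac{46 \left(- \frac{1}{164}\right) - \frac{125}{\left(-75\right) 55}}{9} = \frac{- \frac{23}{82} - \frac{125}{-4125}}{9} = \frac{- \frac{23}{82} - - \frac{1}{33}}{9} = \frac{- \frac{23}{82} + \frac{1}{33}}{9} = \frac{1}{9} \left(- \frac{677}{2706}\right) = - \frac{677}{24354} \approx -0.027798$)
$\sqrt{g{\left(9 \right)} + N} = \sqrt{-4 - \frac{677}{24354}} = \sqrt{- \frac{98093}{24354}} = \frac{i \sqrt{265439658}}{8118}$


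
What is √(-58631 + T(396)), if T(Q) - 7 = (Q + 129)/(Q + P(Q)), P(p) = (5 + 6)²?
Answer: I*√15669278911/517 ≈ 242.12*I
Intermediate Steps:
P(p) = 121 (P(p) = 11² = 121)
T(Q) = 7 + (129 + Q)/(121 + Q) (T(Q) = 7 + (Q + 129)/(Q + 121) = 7 + (129 + Q)/(121 + Q))
√(-58631 + T(396)) = √(-58631 + 8*(122 + 396)/(121 + 396)) = √(-58631 + 8*518/517) = √(-58631 + 8*(1/517)*518) = √(-58631 + 4144/517) = √(-30308083/517) = I*√15669278911/517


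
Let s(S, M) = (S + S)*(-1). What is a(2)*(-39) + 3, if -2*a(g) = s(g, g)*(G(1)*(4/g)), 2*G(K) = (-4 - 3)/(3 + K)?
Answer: 279/2 ≈ 139.50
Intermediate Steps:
s(S, M) = -2*S (s(S, M) = (2*S)*(-1) = -2*S)
G(K) = -7/(2*(3 + K)) (G(K) = ((-4 - 3)/(3 + K))/2 = (-7/(3 + K))/2 = -7/(2*(3 + K)))
a(g) = -7/2 (a(g) = -(-2*g)*(-7/(6 + 2*1))*(4/g)/2 = -(-2*g)*(-7/(6 + 2))*(4/g)/2 = -(-2*g)*(-7/8)*(4/g)/2 = -(-2*g)*(-7*⅛)*(4/g)/2 = -(-2*g)*(-7/(2*g))/2 = -½*7 = -7/2)
a(2)*(-39) + 3 = -7/2*(-39) + 3 = 273/2 + 3 = 279/2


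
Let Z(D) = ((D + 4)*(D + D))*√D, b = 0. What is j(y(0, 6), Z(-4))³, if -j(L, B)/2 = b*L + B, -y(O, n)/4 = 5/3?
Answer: 0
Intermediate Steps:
y(O, n) = -20/3
Z(D) = 2*D^(3/2)*(4 + D) (Z(D) = ((4 + D)*(2*D))*√D = (2*D*(4 + D))*√D = 2*D^(3/2)*(4 + D))
j(L, B) = -2*B (j(L, B) = -2*(0*L + B) = -2*(0 + B) = -2*B)
j(y(0, 6), Z(-4))³ = (-4*(-4)^(3/2)*(4 - 4))³ = (-4*(-8*I)*0)³ = (-2*0)³ = 0³ = 0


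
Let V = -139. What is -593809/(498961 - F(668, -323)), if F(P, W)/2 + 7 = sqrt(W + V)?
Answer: -98765281925/82992017491 - 1187618*I*sqrt(462)/248976052473 ≈ -1.1901 - 0.00010253*I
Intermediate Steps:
F(P, W) = -14 + 2*sqrt(-139 + W) (F(P, W) = -14 + 2*sqrt(W - 139) = -14 + 2*sqrt(-139 + W))
-593809/(498961 - F(668, -323)) = -593809/(498961 - (-14 + 2*sqrt(-139 - 323))) = -593809/(498961 - (-14 + 2*sqrt(-462))) = -593809/(498961 - (-14 + 2*(I*sqrt(462)))) = -593809/(498961 - (-14 + 2*I*sqrt(462))) = -593809/(498961 + (14 - 2*I*sqrt(462))) = -593809/(498975 - 2*I*sqrt(462))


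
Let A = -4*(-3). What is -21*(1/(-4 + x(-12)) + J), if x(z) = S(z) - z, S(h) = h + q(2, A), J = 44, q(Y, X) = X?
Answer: -7413/8 ≈ -926.63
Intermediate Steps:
A = 12
S(h) = 12 + h (S(h) = h + 12 = 12 + h)
x(z) = 12 (x(z) = (12 + z) - z = 12)
-21*(1/(-4 + x(-12)) + J) = -21*(1/(-4 + 12) + 44) = -21*(1/8 + 44) = -21*(⅛ + 44) = -21*353/8 = -7413/8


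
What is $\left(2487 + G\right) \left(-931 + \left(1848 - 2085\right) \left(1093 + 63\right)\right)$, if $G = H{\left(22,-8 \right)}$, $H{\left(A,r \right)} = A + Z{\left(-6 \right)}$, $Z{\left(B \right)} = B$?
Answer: $-688082209$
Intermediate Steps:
$H{\left(A,r \right)} = -6 + A$ ($H{\left(A,r \right)} = A - 6 = -6 + A$)
$G = 16$ ($G = -6 + 22 = 16$)
$\left(2487 + G\right) \left(-931 + \left(1848 - 2085\right) \left(1093 + 63\right)\right) = \left(2487 + 16\right) \left(-931 + \left(1848 - 2085\right) \left(1093 + 63\right)\right) = 2503 \left(-931 - 273972\right) = 2503 \left(-274903\right) = -688082209$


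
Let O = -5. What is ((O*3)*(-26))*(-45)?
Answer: -17550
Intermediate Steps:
((O*3)*(-26))*(-45) = (-5*3*(-26))*(-45) = -15*(-26)*(-45) = 390*(-45) = -17550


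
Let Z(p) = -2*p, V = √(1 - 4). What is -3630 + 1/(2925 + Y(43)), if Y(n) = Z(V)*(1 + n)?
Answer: -10380415995/2859619 + 88*I*√3/8578857 ≈ -3630.0 + 1.7767e-5*I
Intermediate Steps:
V = I*√3 (V = √(-3) = I*√3 ≈ 1.732*I)
Y(n) = -2*I*√3*(1 + n) (Y(n) = (-2*I*√3)*(1 + n) = -2*I*√3*(1 + n))
-3630 + 1/(2925 + Y(43)) = -3630 + 1/(2925 + 2*I*√3*(-1 - 1*43)) = -3630 + 1/(2925 + 2*I*√3*(-1 - 43)) = -3630 + 1/(2925 + 2*I*√3*(-44)) = -3630 + 1/(2925 - 88*I*√3)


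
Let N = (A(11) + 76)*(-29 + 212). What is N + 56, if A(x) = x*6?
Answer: 26042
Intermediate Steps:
A(x) = 6*x
N = 25986 (N = (6*11 + 76)*(-29 + 212) = (66 + 76)*183 = 142*183 = 25986)
N + 56 = 25986 + 56 = 26042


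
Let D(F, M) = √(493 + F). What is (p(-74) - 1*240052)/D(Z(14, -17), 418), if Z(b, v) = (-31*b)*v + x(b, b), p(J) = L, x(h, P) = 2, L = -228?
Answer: -240280*√7873/7873 ≈ -2708.0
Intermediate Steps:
p(J) = -228
Z(b, v) = 2 - 31*b*v (Z(b, v) = (-31*b)*v + 2 = -31*b*v + 2 = 2 - 31*b*v)
(p(-74) - 1*240052)/D(Z(14, -17), 418) = (-228 - 1*240052)/(√(493 + (2 - 31*14*(-17)))) = (-228 - 240052)/(√(493 + (2 + 7378))) = -240280/√(493 + 7380) = -240280*√7873/7873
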